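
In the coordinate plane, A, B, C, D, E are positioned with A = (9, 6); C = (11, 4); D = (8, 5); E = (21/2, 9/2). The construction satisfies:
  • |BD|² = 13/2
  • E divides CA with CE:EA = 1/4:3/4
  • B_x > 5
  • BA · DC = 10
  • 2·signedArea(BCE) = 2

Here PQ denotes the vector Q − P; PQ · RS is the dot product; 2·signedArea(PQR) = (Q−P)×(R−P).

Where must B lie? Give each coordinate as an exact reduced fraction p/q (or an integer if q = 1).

1. B_x = 11/2  [BA · DC = 10 ∩ 2·signedArea(BCE) = 2]
2. B_y = 11/2  [BA · DC = 10 ∩ 2·signedArea(BCE) = 2]
   → B = (11/2, 11/2)

B = (11/2, 11/2)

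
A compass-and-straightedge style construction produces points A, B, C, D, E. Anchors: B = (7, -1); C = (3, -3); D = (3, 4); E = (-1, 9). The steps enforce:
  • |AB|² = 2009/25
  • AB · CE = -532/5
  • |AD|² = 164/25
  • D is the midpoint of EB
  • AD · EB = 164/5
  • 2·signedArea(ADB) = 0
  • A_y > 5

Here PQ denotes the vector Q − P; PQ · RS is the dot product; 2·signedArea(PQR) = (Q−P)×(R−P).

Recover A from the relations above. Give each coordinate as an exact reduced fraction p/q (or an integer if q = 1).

A = (7/5, 6)

1. A_x = 7/5  [2·signedArea(ADB) = 0 ∩ AD · EB = 164/5]
2. A_y = 6  [2·signedArea(ADB) = 0 ∩ AD · EB = 164/5]
   → A = (7/5, 6)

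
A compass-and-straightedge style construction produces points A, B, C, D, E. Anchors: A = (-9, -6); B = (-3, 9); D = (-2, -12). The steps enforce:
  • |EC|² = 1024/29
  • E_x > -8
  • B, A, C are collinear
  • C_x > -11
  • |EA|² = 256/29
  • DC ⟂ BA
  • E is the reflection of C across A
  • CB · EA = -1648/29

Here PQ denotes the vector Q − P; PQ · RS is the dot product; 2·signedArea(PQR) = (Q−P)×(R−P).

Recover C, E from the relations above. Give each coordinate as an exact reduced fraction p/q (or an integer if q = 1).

1. C_x = -293/29  [B, A, C are collinear ∩ DC ⟂ BA]
2. C_y = -254/29  [B, A, C are collinear ∩ DC ⟂ BA]
   → C = (-293/29, -254/29)
3. E_x = -229/29  [E is the reflection of C across A]
4. E_y = -94/29  [E is the reflection of C across A]
   → E = (-229/29, -94/29)

C = (-293/29, -254/29)
E = (-229/29, -94/29)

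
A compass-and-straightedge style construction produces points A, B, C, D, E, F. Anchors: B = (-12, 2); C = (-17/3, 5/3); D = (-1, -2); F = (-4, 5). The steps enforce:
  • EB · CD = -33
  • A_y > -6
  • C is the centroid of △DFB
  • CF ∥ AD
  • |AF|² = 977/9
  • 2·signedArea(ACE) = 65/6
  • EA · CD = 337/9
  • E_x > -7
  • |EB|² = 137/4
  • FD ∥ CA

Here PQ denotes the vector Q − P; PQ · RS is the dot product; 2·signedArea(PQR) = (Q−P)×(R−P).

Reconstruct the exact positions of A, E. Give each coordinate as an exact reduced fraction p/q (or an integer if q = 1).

1. A_x = -8/3  [CF ∥ AD ∩ FD ∥ CA]
2. A_y = -16/3  [CF ∥ AD ∩ FD ∥ CA]
   → A = (-8/3, -16/3)
3. E_x = -13/2  [EB · CD = -33 ∩ 2·signedArea(ACE) = 65/6]
4. E_y = 0  [EB · CD = -33 ∩ 2·signedArea(ACE) = 65/6]
   → E = (-13/2, 0)

A = (-8/3, -16/3)
E = (-13/2, 0)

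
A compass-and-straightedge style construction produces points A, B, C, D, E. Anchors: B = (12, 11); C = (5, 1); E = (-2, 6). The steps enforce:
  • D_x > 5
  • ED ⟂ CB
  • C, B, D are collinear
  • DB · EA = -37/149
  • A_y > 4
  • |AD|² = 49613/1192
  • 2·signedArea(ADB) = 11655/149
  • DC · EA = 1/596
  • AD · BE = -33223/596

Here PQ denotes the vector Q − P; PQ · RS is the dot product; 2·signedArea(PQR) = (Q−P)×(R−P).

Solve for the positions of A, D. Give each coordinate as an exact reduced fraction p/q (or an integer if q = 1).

A = (-1/4, 19/4)
D = (752/149, 159/149)

1. D_x = 752/149  [C, B, D are collinear ∩ ED ⟂ CB]
2. D_y = 159/149  [C, B, D are collinear ∩ ED ⟂ CB]
   → D = (752/149, 159/149)
3. A_x = -1/4  [2·signedArea(ADB) = 11655/149 ∩ AD · BE = -33223/596]
4. A_y = 19/4  [2·signedArea(ADB) = 11655/149 ∩ AD · BE = -33223/596]
   → A = (-1/4, 19/4)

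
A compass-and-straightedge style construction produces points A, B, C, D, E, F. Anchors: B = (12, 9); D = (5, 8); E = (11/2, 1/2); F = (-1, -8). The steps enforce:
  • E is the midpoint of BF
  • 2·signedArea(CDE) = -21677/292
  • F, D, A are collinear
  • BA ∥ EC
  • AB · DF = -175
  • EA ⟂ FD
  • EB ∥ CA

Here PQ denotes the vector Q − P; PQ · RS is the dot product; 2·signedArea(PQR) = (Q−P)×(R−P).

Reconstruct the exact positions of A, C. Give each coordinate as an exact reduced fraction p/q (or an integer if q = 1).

1. A_x = 379/146  [F, D, A are collinear ∩ EA ⟂ FD]
2. A_y = 116/73  [F, D, A are collinear ∩ EA ⟂ FD]
   → A = (379/146, 116/73)
3. C_x = -285/73  [EB ∥ CA ∩ BA ∥ EC]
4. C_y = -1009/146  [EB ∥ CA ∩ BA ∥ EC]
   → C = (-285/73, -1009/146)

A = (379/146, 116/73)
C = (-285/73, -1009/146)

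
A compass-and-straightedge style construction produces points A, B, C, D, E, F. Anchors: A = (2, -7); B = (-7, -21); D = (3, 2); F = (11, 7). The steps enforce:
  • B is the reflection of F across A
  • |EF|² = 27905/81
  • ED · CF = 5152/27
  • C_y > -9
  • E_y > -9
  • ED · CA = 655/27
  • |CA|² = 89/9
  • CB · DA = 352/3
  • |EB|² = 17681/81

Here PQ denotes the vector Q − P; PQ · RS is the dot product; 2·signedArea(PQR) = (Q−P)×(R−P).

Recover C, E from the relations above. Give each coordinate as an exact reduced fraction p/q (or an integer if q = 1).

C = (-2/3, -26/3)
E = (2/9, -73/9)

1. C_x = -2/3  [line 1·x + 9·y + 236/3 = 0 ∩ |CA|² = 89/9]
2. C_y = -26/3  [line 1·x + 9·y + 236/3 = 0 ∩ |CA|² = 89/9]
   → C = (-2/3, -26/3)
3. E_x = 2/9  [ED · CF = 5152/27 ∩ ED · CA = 655/27]
4. E_y = -73/9  [ED · CF = 5152/27 ∩ ED · CA = 655/27]
   → E = (2/9, -73/9)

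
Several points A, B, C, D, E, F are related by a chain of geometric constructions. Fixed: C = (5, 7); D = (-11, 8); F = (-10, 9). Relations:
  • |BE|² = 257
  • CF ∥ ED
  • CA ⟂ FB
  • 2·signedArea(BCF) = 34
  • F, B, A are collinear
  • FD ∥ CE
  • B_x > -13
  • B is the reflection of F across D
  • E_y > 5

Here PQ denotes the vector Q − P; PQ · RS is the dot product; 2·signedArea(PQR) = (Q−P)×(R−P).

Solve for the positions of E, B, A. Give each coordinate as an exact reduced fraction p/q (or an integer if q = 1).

1. E_x = 4  [CF ∥ ED ∩ FD ∥ CE]
2. E_y = 6  [CF ∥ ED ∩ FD ∥ CE]
   → E = (4, 6)
3. B_x = -12  [B is the reflection of F across D]
4. B_y = 7  [B is the reflection of F across D]
   → B = (-12, 7)
5. A_x = -7/2  [F, B, A are collinear ∩ CA ⟂ FB]
6. A_y = 31/2  [F, B, A are collinear ∩ CA ⟂ FB]
   → A = (-7/2, 31/2)

A = (-7/2, 31/2)
B = (-12, 7)
E = (4, 6)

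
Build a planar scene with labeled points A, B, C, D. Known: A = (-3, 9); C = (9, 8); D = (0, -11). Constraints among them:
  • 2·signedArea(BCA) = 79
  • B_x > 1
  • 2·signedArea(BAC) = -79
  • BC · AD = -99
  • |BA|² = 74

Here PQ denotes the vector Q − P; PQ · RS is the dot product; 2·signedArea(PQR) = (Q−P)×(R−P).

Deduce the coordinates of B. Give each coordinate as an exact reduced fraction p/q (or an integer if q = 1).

1. B_x = 2  [BC · AD = -99 ∩ 2·signedArea(BCA) = 79]
2. B_y = 2  [BC · AD = -99 ∩ 2·signedArea(BCA) = 79]
   → B = (2, 2)

B = (2, 2)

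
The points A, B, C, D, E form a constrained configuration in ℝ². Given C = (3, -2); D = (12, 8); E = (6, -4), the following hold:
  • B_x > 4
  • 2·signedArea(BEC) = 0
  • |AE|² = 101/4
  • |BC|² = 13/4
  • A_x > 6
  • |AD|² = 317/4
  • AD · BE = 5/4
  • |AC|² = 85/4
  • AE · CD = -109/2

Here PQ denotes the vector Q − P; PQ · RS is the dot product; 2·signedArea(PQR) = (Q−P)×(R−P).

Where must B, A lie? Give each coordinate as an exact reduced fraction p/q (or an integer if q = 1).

A = (13/2, 1)
B = (9/2, -3)

1. B_x = 9/2  [line -2·x + -3·y + 0 = 0 ∩ |BC|² = 13/4]
2. B_y = -3  [line -2·x + -3·y + 0 = 0 ∩ |BC|² = 13/4]
   → B = (9/2, -3)
3. A_x = 13/2  [AD · BE = 5/4 ∩ AE · CD = -109/2]
4. A_y = 1  [AD · BE = 5/4 ∩ AE · CD = -109/2]
   → A = (13/2, 1)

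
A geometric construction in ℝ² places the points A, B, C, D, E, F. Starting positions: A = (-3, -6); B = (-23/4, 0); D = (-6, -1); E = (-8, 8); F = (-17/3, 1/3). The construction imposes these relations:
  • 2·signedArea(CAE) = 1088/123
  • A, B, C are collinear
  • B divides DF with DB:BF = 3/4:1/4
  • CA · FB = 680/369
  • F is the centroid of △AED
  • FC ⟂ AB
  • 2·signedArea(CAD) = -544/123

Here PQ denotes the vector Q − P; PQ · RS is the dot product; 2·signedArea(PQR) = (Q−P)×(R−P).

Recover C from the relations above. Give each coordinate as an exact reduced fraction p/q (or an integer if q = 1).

1. C_x = -721/123  [A, B, C are collinear ∩ FC ⟂ AB]
2. C_y = 10/41  [A, B, C are collinear ∩ FC ⟂ AB]
   → C = (-721/123, 10/41)

C = (-721/123, 10/41)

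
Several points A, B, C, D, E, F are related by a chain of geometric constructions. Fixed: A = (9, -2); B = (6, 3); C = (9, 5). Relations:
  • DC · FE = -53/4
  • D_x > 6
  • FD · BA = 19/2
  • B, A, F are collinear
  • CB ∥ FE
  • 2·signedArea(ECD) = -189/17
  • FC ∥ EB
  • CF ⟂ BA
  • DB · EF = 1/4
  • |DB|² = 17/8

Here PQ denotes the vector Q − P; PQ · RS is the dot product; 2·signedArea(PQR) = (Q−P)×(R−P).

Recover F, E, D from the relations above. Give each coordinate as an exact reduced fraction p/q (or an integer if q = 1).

1. F_x = 201/34  [B, A, F are collinear ∩ CF ⟂ BA]
2. F_y = 107/34  [B, A, F are collinear ∩ CF ⟂ BA]
   → F = (201/34, 107/34)
3. E_x = 99/34  [FC ∥ EB ∩ CB ∥ FE]
4. E_y = 39/34  [FC ∥ EB ∩ CB ∥ FE]
   → E = (99/34, 39/34)
5. D_x = 27/4  [DC · FE = -53/4 ∩ 2·signedArea(ECD) = -189/17]
6. D_y = 7/4  [DC · FE = -53/4 ∩ 2·signedArea(ECD) = -189/17]
   → D = (27/4, 7/4)

D = (27/4, 7/4)
E = (99/34, 39/34)
F = (201/34, 107/34)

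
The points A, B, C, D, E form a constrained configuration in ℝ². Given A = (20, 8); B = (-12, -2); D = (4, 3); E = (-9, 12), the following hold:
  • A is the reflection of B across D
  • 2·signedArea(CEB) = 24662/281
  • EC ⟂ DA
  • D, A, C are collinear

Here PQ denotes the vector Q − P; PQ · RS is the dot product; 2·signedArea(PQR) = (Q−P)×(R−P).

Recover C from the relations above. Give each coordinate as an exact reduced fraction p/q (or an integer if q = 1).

C = (-1484/281, 28/281)

1. C_x = -1484/281  [D, A, C are collinear ∩ EC ⟂ DA]
2. C_y = 28/281  [D, A, C are collinear ∩ EC ⟂ DA]
   → C = (-1484/281, 28/281)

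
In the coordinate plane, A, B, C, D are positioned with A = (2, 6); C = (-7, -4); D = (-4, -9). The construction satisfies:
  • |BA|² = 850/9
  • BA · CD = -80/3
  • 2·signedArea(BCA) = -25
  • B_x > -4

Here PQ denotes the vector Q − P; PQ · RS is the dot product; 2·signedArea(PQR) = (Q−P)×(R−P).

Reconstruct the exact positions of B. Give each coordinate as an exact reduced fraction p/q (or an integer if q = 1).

B = (-3, -7/3)

1. B_x = -3  [BA · CD = -80/3 ∩ 2·signedArea(BCA) = -25]
2. B_y = -7/3  [BA · CD = -80/3 ∩ 2·signedArea(BCA) = -25]
   → B = (-3, -7/3)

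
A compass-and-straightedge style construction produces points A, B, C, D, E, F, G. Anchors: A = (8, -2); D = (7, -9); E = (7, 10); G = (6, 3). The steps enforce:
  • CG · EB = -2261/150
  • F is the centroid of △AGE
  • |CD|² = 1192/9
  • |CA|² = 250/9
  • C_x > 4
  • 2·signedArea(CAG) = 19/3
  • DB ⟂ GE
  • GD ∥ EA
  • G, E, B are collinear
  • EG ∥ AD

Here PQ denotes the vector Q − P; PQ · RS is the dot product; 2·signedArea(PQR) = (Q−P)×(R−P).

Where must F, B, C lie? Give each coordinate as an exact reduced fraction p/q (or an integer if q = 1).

1. F_x = 7  [F is the centroid of △AGE]
2. F_y = 11/3  [F is the centroid of △AGE]
   → F = (7, 11/3)
3. B_x = 217/50  [G, E, B are collinear ∩ DB ⟂ GE]
4. B_y = -431/50  [G, E, B are collinear ∩ DB ⟂ GE]
   → B = (217/50, -431/50)
5. C_x = 5  [CG · EB = -2261/150 ∩ 2·signedArea(CAG) = 19/3]
6. C_y = 7/3  [CG · EB = -2261/150 ∩ 2·signedArea(CAG) = 19/3]
   → C = (5, 7/3)

B = (217/50, -431/50)
C = (5, 7/3)
F = (7, 11/3)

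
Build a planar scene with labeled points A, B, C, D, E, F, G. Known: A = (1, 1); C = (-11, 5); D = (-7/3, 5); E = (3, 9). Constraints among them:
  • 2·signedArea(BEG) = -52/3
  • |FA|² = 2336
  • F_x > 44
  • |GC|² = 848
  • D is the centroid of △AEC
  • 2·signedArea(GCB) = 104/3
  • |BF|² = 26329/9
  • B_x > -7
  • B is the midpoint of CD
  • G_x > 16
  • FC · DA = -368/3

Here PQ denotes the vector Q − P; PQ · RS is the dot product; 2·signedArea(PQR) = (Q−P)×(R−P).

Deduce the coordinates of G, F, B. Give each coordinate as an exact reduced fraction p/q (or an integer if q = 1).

1. F_x = 45  [line -10/3·x + 4·y + 66 = 0 ∩ |FA|² = 2336]
2. F_y = 21  [line -10/3·x + 4·y + 66 = 0 ∩ |FA|² = 2336]
   → F = (45, 21)
3. B_x = -20/3  [B is the midpoint of CD]
4. B_y = 5  [B is the midpoint of CD]
   → B = (-20/3, 5)
5. G_x = 17  [2·signedArea(GCB) = 104/3 ∩ 2·signedArea(BEG) = -52/3]
6. G_y = 13  [2·signedArea(GCB) = 104/3 ∩ 2·signedArea(BEG) = -52/3]
   → G = (17, 13)

B = (-20/3, 5)
F = (45, 21)
G = (17, 13)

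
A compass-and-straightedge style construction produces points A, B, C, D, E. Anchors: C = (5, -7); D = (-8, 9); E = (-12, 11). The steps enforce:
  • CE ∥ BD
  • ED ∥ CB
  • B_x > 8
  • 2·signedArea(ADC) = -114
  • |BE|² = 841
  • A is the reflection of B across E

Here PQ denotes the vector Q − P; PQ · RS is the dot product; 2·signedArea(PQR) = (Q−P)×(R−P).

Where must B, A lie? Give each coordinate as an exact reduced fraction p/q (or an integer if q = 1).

1. B_x = 9  [CE ∥ BD ∩ ED ∥ CB]
2. B_y = -9  [CE ∥ BD ∩ ED ∥ CB]
   → B = (9, -9)
3. A_x = -33  [A is the reflection of B across E]
4. A_y = 31  [A is the reflection of B across E]
   → A = (-33, 31)

A = (-33, 31)
B = (9, -9)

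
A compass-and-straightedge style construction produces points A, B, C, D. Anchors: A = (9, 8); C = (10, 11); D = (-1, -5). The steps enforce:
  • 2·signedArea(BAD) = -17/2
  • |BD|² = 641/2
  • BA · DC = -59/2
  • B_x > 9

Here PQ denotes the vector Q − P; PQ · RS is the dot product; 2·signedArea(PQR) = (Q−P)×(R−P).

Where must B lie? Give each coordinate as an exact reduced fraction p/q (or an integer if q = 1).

B = (19/2, 19/2)

1. B_x = 19/2  [2·signedArea(BAD) = -17/2 ∩ BA · DC = -59/2]
2. B_y = 19/2  [2·signedArea(BAD) = -17/2 ∩ BA · DC = -59/2]
   → B = (19/2, 19/2)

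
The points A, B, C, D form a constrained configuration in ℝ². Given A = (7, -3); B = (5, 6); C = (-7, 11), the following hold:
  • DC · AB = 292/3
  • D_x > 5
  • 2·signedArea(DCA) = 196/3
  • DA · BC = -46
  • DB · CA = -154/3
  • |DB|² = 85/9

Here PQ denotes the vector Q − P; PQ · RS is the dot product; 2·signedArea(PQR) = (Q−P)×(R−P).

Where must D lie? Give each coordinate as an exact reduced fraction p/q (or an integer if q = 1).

D = (17/3, 3)

1. D_x = 17/3  [DB · CA = -154/3 ∩ DA · BC = -46]
2. D_y = 3  [DB · CA = -154/3 ∩ DA · BC = -46]
   → D = (17/3, 3)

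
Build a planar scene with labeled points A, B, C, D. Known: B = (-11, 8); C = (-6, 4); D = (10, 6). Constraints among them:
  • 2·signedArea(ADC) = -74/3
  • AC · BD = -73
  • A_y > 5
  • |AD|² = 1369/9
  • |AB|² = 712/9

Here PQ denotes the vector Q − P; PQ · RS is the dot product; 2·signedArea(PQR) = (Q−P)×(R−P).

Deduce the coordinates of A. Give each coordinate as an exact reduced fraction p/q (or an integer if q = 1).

A = (-7/3, 6)

1. A_x = -7/3  [AC · BD = -73 ∩ 2·signedArea(ADC) = -74/3]
2. A_y = 6  [AC · BD = -73 ∩ 2·signedArea(ADC) = -74/3]
   → A = (-7/3, 6)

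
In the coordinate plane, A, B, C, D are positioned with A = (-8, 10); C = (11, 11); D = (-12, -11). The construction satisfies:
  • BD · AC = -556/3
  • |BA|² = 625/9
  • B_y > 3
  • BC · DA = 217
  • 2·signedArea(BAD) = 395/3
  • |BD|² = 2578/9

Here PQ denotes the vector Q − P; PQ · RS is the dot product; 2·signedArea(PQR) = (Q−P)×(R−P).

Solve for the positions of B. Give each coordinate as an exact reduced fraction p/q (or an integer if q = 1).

1. B_x = -3  [BD · AC = -556/3 ∩ 2·signedArea(BAD) = 395/3]
2. B_y = 10/3  [BD · AC = -556/3 ∩ 2·signedArea(BAD) = 395/3]
   → B = (-3, 10/3)

B = (-3, 10/3)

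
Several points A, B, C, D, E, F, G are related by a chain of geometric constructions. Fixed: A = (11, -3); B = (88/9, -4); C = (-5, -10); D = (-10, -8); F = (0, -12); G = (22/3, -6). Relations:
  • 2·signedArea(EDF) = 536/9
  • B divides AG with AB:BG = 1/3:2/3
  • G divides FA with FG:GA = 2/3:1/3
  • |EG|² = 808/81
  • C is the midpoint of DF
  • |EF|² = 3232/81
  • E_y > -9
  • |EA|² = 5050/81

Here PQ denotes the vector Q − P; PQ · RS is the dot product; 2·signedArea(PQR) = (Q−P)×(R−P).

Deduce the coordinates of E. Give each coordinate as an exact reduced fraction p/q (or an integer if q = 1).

1. E_x = 44/9  [line 4·x + 10·y + 544/9 = 0 ∩ |EG|² = 808/81]
2. E_y = -8  [line 4·x + 10·y + 544/9 = 0 ∩ |EG|² = 808/81]
   → E = (44/9, -8)

E = (44/9, -8)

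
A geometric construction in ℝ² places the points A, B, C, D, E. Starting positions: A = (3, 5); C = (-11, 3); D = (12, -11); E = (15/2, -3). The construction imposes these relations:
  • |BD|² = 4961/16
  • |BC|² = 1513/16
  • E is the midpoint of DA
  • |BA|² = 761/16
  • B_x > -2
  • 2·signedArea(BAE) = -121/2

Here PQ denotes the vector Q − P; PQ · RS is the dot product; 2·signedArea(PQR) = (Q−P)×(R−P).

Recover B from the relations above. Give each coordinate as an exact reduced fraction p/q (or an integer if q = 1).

1. B_x = -7/4  [line 8·x + 9/2·y + 14 = 0 ∩ |BC|² = 1513/16]
2. B_y = 0  [line 8·x + 9/2·y + 14 = 0 ∩ |BC|² = 1513/16]
   → B = (-7/4, 0)

B = (-7/4, 0)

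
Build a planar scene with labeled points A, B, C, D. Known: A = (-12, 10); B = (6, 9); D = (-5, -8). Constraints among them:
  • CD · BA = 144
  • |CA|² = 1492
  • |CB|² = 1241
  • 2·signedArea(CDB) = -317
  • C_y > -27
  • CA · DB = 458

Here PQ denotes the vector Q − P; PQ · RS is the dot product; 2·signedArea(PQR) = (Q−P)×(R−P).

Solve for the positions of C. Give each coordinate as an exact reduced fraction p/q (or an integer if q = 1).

1. C_x = 2  [CD · BA = 144 ∩ CA · DB = 458]
2. C_y = -26  [CD · BA = 144 ∩ CA · DB = 458]
   → C = (2, -26)

C = (2, -26)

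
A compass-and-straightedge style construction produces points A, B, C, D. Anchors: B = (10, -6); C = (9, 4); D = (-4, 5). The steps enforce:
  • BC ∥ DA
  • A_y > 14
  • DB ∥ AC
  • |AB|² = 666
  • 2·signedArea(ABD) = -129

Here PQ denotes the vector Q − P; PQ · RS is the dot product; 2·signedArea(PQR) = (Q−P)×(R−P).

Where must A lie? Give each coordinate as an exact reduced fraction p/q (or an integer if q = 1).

1. A_x = -5  [DB ∥ AC ∩ BC ∥ DA]
2. A_y = 15  [DB ∥ AC ∩ BC ∥ DA]
   → A = (-5, 15)

A = (-5, 15)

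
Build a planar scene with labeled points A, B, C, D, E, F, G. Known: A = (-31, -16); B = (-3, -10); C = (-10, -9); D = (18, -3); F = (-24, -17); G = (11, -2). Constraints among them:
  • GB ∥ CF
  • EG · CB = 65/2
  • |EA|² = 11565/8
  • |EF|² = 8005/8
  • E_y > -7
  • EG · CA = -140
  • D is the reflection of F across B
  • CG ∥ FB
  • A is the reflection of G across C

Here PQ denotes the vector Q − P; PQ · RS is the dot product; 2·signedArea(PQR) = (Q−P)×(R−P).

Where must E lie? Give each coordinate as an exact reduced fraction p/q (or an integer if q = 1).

E = (23/4, -25/4)

1. E_x = 23/4  [EG · CA = -140 ∩ EG · CB = 65/2]
2. E_y = -25/4  [EG · CA = -140 ∩ EG · CB = 65/2]
   → E = (23/4, -25/4)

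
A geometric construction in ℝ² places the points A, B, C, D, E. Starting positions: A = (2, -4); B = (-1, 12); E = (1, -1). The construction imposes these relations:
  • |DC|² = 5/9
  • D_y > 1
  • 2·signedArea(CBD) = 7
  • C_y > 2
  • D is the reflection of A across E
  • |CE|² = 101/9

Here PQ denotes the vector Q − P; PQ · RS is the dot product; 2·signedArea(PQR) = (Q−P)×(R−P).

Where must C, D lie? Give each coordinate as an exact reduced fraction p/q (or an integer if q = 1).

C = (2/3, 7/3)
D = (0, 2)

1. D_x = 0  [D is the reflection of A across E]
2. D_y = 2  [D is the reflection of A across E]
   → D = (0, 2)
3. C_x = 2/3  [line 10·x + 1·y + -9 = 0 ∩ |CE|² = 101/9]
4. C_y = 7/3  [line 10·x + 1·y + -9 = 0 ∩ |CE|² = 101/9]
   → C = (2/3, 7/3)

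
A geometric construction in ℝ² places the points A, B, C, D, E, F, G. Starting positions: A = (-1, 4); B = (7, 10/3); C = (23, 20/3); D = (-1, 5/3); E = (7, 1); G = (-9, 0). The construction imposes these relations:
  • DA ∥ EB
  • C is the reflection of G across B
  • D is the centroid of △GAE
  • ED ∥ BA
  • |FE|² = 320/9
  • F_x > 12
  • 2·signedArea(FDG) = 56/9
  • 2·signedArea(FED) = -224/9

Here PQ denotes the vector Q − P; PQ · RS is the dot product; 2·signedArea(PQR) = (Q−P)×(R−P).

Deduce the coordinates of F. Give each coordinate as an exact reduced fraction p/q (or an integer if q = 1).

F = (37/3, 11/3)

1. F_x = 37/3  [2·signedArea(FDG) = 56/9 ∩ 2·signedArea(FED) = -224/9]
2. F_y = 11/3  [2·signedArea(FDG) = 56/9 ∩ 2·signedArea(FED) = -224/9]
   → F = (37/3, 11/3)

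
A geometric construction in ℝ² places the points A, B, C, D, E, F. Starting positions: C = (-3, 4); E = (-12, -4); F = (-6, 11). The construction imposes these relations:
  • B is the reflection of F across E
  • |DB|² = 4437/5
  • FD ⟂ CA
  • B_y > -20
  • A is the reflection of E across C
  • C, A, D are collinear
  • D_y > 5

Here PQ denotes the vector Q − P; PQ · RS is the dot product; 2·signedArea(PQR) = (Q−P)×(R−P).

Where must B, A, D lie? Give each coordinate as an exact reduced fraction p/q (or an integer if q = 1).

A = (6, 12)
B = (-18, -19)
D = (-6/5, 28/5)

1. B_x = -18  [B is the reflection of F across E]
2. B_y = -19  [B is the reflection of F across E]
   → B = (-18, -19)
3. A_x = 6  [A is the reflection of E across C]
4. A_y = 12  [A is the reflection of E across C]
   → A = (6, 12)
5. D_x = -6/5  [C, A, D are collinear ∩ FD ⟂ CA]
6. D_y = 28/5  [C, A, D are collinear ∩ FD ⟂ CA]
   → D = (-6/5, 28/5)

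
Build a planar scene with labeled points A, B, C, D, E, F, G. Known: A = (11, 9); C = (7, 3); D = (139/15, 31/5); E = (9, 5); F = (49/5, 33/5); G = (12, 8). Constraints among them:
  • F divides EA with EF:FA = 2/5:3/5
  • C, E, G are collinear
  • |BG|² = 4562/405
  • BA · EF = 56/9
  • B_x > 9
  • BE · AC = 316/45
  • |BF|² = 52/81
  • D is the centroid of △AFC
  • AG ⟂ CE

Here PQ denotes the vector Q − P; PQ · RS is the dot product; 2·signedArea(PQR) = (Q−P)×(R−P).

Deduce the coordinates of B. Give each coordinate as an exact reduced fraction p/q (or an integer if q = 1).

B = (421/45, 89/15)

1. B_x = 421/45  [BE · AC = 316/45 ∩ BA · EF = 56/9]
2. B_y = 89/15  [BE · AC = 316/45 ∩ BA · EF = 56/9]
   → B = (421/45, 89/15)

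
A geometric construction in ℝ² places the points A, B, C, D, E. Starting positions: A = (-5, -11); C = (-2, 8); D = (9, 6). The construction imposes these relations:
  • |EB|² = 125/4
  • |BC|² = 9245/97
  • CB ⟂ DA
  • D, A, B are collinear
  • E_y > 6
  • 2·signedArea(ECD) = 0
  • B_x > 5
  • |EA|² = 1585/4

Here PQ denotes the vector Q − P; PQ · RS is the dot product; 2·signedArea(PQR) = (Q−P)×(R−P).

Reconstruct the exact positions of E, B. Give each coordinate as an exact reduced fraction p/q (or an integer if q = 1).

1. B_x = 537/97  [D, A, B are collinear ∩ CB ⟂ DA]
2. B_y = 174/97  [D, A, B are collinear ∩ CB ⟂ DA]
   → B = (537/97, 174/97)
3. E_x = 7/2  [line 2·x + 11·y + -84 = 0 ∩ |EB|² = 125/4]
4. E_y = 7  [line 2·x + 11·y + -84 = 0 ∩ |EB|² = 125/4]
   → E = (7/2, 7)

B = (537/97, 174/97)
E = (7/2, 7)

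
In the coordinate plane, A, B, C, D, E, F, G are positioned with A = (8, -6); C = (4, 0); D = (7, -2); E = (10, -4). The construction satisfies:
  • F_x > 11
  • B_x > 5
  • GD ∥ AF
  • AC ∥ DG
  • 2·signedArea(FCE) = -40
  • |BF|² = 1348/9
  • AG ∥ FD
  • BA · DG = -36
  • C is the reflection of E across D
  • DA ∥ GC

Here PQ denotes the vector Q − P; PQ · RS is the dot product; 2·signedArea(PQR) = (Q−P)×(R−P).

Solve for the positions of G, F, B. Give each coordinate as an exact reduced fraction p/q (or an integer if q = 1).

B = (6, -4/3)
F = (12, -12)
G = (3, 4)

1. G_x = 3  [DA ∥ GC ∩ AC ∥ DG]
2. G_y = 4  [DA ∥ GC ∩ AC ∥ DG]
   → G = (3, 4)
3. F_x = 12  [AG ∥ FD ∩ GD ∥ AF]
4. F_y = -12  [AG ∥ FD ∩ GD ∥ AF]
   → F = (12, -12)
5. B_x = 6  [line 4·x + -6·y + -32 = 0 ∩ |BF|² = 1348/9]
6. B_y = -4/3  [line 4·x + -6·y + -32 = 0 ∩ |BF|² = 1348/9]
   → B = (6, -4/3)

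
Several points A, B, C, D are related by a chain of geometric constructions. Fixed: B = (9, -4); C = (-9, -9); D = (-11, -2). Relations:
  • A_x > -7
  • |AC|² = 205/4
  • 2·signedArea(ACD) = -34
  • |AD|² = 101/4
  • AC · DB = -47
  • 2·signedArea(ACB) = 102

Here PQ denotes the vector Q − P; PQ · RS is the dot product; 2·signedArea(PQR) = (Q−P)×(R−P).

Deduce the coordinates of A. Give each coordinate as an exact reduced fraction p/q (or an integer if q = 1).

1. A_x = -6  [2·signedArea(ACD) = -34 ∩ 2·signedArea(ACB) = 102]
2. A_y = -5/2  [2·signedArea(ACD) = -34 ∩ 2·signedArea(ACB) = 102]
   → A = (-6, -5/2)

A = (-6, -5/2)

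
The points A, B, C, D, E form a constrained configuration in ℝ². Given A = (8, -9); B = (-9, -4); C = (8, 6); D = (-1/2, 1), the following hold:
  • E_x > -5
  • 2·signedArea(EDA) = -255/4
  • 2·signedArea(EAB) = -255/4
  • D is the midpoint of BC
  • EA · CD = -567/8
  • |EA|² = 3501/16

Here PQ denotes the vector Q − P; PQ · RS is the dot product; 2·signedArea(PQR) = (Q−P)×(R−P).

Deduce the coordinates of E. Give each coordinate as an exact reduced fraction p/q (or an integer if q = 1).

E = (-19/4, -3/2)

1. E_x = -19/4  [2·signedArea(EAB) = -255/4 ∩ 2·signedArea(EDA) = -255/4]
2. E_y = -3/2  [2·signedArea(EAB) = -255/4 ∩ 2·signedArea(EDA) = -255/4]
   → E = (-19/4, -3/2)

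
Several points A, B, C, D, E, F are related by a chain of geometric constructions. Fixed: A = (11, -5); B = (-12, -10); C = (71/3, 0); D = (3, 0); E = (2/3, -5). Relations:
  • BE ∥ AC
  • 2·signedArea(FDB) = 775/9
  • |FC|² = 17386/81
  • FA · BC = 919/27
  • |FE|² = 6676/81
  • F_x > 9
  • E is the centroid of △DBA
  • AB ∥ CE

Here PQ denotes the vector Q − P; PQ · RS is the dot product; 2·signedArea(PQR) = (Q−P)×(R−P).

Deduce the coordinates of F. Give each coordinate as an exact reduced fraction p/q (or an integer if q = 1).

F = (82/9, -5/3)

1. F_x = 82/9  [2·signedArea(FDB) = 775/9 ∩ FA · BC = 919/27]
2. F_y = -5/3  [2·signedArea(FDB) = 775/9 ∩ FA · BC = 919/27]
   → F = (82/9, -5/3)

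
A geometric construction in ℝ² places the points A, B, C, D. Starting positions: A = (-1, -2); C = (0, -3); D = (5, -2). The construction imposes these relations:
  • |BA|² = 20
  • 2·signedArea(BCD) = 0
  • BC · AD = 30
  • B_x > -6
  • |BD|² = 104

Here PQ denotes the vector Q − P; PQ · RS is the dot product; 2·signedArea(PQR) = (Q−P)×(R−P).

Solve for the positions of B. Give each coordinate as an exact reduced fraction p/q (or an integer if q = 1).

B = (-5, -4)

1. B_x = -5  [2·signedArea(BCD) = 0 ∩ BC · AD = 30]
2. B_y = -4  [2·signedArea(BCD) = 0 ∩ BC · AD = 30]
   → B = (-5, -4)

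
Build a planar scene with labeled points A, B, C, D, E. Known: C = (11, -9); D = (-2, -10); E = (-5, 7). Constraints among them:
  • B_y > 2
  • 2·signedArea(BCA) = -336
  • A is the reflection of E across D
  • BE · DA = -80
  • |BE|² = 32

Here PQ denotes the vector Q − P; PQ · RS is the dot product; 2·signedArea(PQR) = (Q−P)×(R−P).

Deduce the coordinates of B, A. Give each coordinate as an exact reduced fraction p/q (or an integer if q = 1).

A = (1, -27)
B = (-1, 3)

1. A_x = 1  [A is the reflection of E across D]
2. A_y = -27  [A is the reflection of E across D]
   → A = (1, -27)
3. B_x = -1  [2·signedArea(BCA) = -336 ∩ BE · DA = -80]
4. B_y = 3  [2·signedArea(BCA) = -336 ∩ BE · DA = -80]
   → B = (-1, 3)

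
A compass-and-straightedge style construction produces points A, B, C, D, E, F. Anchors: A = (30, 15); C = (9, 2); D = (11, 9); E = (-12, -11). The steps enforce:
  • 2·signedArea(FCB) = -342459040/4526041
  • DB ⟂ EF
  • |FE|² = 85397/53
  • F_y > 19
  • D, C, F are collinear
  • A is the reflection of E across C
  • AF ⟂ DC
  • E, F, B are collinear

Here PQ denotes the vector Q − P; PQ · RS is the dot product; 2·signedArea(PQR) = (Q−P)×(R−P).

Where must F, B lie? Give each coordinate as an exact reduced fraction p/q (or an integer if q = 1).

1. F_x = 743/53  [D, C, F are collinear ∩ AF ⟂ DC]
2. F_y = 1037/53  [D, C, F are collinear ∩ AF ⟂ DC]
   → F = (743/53, 1037/53)
3. B_x = 34104851/4526041  [E, F, B are collinear ∩ DB ⟂ EF]
4. B_y = 54083089/4526041  [E, F, B are collinear ∩ DB ⟂ EF]
   → B = (34104851/4526041, 54083089/4526041)

B = (34104851/4526041, 54083089/4526041)
F = (743/53, 1037/53)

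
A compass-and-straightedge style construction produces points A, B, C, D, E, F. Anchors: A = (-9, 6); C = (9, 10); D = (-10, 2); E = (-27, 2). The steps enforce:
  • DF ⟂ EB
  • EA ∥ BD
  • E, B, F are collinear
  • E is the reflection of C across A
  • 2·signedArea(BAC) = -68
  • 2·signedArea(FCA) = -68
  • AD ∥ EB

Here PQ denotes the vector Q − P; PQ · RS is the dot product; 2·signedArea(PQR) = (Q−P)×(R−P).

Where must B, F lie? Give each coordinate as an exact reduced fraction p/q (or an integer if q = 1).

1. B_x = -28  [EA ∥ BD ∩ AD ∥ EB]
2. B_y = -2  [EA ∥ BD ∩ AD ∥ EB]
   → B = (-28, -2)
3. F_x = -26  [E, B, F are collinear ∩ DF ⟂ EB]
4. F_y = 6  [E, B, F are collinear ∩ DF ⟂ EB]
   → F = (-26, 6)

B = (-28, -2)
F = (-26, 6)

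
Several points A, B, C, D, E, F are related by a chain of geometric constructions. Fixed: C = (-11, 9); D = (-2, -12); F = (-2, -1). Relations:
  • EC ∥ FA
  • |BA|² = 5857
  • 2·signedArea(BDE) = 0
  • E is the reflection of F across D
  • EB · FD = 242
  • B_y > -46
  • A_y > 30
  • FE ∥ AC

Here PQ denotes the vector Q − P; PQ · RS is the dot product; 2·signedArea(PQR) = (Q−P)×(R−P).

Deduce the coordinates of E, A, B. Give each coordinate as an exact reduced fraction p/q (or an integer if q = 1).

1. E_x = -2  [E is the reflection of F across D]
2. E_y = -23  [E is the reflection of F across D]
   → E = (-2, -23)
3. A_x = -11  [FE ∥ AC ∩ EC ∥ FA]
4. A_y = 31  [FE ∥ AC ∩ EC ∥ FA]
   → A = (-11, 31)
5. B_x = -2  [2·signedArea(BDE) = 0 ∩ EB · FD = 242]
6. B_y = -45  [2·signedArea(BDE) = 0 ∩ EB · FD = 242]
   → B = (-2, -45)

A = (-11, 31)
B = (-2, -45)
E = (-2, -23)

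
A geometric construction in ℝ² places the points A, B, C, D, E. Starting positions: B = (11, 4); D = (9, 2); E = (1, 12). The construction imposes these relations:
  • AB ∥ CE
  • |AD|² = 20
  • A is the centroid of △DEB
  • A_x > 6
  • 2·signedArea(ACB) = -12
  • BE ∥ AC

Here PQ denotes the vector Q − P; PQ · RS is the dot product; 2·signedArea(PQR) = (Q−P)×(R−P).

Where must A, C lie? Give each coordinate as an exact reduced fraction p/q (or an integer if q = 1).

1. A_x = 7  [A is the centroid of △DEB]
2. A_y = 6  [A is the centroid of △DEB]
   → A = (7, 6)
3. C_x = -3  [AB ∥ CE ∩ BE ∥ AC]
4. C_y = 14  [AB ∥ CE ∩ BE ∥ AC]
   → C = (-3, 14)

A = (7, 6)
C = (-3, 14)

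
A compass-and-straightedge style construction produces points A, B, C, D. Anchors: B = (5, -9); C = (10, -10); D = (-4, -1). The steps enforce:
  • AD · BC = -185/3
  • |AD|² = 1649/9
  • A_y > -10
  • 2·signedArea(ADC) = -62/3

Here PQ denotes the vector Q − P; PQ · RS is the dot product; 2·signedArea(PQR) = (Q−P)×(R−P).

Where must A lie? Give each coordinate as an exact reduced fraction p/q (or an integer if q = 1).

1. A_x = 20/3  [AD · BC = -185/3 ∩ 2·signedArea(ADC) = -62/3]
2. A_y = -28/3  [AD · BC = -185/3 ∩ 2·signedArea(ADC) = -62/3]
   → A = (20/3, -28/3)

A = (20/3, -28/3)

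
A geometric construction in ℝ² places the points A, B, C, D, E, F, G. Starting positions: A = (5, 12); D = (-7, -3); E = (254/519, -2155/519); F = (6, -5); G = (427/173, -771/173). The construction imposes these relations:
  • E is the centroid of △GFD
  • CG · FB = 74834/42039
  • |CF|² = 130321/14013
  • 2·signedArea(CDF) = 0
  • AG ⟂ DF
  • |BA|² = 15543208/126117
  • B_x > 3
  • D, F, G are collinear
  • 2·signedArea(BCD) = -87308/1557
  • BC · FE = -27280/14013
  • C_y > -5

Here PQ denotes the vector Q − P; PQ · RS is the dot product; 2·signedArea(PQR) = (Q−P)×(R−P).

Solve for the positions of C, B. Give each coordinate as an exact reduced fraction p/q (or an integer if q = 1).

1. C_x = 4649/1557  [line 2·x + 13·y + 53 = 0 ∩ |CF|² = 130321/14013]
2. C_y = -7063/1557  [line 2·x + 13·y + 53 = 0 ∩ |CF|² = 130321/14013]
   → C = (4649/1557, -7063/1557)
3. B_x = 16277/4671  [2·signedArea(BCD) = -87308/1557 ∩ BC · FE = -27280/14013]
4. B_y = 4682/4671  [2·signedArea(BCD) = -87308/1557 ∩ BC · FE = -27280/14013]
   → B = (16277/4671, 4682/4671)

B = (16277/4671, 4682/4671)
C = (4649/1557, -7063/1557)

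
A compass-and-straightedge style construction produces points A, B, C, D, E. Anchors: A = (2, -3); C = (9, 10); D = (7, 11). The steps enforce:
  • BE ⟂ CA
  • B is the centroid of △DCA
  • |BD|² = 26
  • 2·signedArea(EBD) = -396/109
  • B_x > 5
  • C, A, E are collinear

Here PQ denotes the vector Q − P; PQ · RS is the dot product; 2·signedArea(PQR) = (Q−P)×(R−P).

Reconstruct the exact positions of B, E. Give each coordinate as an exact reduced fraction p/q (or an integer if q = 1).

B = (6, 6)
E = (1451/218, 1231/218)

1. B_x = 6  [B is the centroid of △DCA]
2. B_y = 6  [B is the centroid of △DCA]
   → B = (6, 6)
3. E_x = 1451/218  [C, A, E are collinear ∩ BE ⟂ CA]
4. E_y = 1231/218  [C, A, E are collinear ∩ BE ⟂ CA]
   → E = (1451/218, 1231/218)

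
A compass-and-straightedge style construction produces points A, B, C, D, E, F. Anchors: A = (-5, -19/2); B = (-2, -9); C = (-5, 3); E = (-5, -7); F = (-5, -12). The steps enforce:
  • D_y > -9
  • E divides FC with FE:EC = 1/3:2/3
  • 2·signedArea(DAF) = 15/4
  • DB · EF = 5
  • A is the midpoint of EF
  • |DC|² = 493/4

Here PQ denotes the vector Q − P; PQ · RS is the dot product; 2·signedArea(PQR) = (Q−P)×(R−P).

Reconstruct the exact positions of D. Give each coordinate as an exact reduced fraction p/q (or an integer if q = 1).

D = (-7/2, -8)

1. D_x = -7/2  [2·signedArea(DAF) = 15/4 ∩ DB · EF = 5]
2. D_y = -8  [2·signedArea(DAF) = 15/4 ∩ DB · EF = 5]
   → D = (-7/2, -8)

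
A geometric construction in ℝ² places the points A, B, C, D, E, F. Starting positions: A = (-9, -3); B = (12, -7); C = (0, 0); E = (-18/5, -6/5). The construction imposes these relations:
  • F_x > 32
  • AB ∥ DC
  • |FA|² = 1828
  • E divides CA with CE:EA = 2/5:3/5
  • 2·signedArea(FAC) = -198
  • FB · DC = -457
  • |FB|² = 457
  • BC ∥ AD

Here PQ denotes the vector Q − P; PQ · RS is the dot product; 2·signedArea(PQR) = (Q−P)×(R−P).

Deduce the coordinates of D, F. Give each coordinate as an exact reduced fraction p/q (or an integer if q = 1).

D = (-21, 4)
F = (33, -11)

1. D_x = -21  [AB ∥ DC ∩ BC ∥ AD]
2. D_y = 4  [AB ∥ DC ∩ BC ∥ AD]
   → D = (-21, 4)
3. F_x = 33  [2·signedArea(FAC) = -198 ∩ FB · DC = -457]
4. F_y = -11  [2·signedArea(FAC) = -198 ∩ FB · DC = -457]
   → F = (33, -11)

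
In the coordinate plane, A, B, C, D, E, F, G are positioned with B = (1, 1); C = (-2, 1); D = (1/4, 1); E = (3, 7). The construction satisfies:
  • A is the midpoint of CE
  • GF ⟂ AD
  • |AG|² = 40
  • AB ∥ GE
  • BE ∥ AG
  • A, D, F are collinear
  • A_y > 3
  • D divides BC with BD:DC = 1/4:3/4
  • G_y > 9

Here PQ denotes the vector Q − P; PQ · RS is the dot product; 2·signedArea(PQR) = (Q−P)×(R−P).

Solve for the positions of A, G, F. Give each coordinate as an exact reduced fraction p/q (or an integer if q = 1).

1. A_x = 1/2  [A is the midpoint of CE]
2. A_y = 4  [A is the midpoint of CE]
   → A = (1/2, 4)
3. G_x = 5/2  [AB ∥ GE ∩ BE ∥ AG]
4. G_y = 10  [AB ∥ GE ∩ BE ∥ AG]
   → G = (5/2, 10)
5. F_x = 293/290  [A, D, F are collinear ∩ GF ⟂ AD]
6. F_y = 1468/145  [A, D, F are collinear ∩ GF ⟂ AD]
   → F = (293/290, 1468/145)

A = (1/2, 4)
F = (293/290, 1468/145)
G = (5/2, 10)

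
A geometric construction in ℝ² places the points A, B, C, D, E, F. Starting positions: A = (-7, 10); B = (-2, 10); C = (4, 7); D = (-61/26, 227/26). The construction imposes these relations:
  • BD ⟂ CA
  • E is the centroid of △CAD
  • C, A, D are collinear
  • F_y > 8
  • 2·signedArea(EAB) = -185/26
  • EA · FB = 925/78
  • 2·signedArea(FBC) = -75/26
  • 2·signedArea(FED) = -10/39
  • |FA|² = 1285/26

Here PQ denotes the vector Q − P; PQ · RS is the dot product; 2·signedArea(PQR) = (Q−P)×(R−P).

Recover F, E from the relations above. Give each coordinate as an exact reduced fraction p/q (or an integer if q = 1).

1. E_x = -139/78  [E is the centroid of △CAD]
2. E_y = 223/26  [E is the centroid of △CAD]
   → E = (-139/78, 223/26)
3. F_x = -3/26  [2·signedArea(FBC) = -75/26 ∩ EA · FB = 925/78]
4. F_y = 223/26  [2·signedArea(FBC) = -75/26 ∩ EA · FB = 925/78]
   → F = (-3/26, 223/26)

E = (-139/78, 223/26)
F = (-3/26, 223/26)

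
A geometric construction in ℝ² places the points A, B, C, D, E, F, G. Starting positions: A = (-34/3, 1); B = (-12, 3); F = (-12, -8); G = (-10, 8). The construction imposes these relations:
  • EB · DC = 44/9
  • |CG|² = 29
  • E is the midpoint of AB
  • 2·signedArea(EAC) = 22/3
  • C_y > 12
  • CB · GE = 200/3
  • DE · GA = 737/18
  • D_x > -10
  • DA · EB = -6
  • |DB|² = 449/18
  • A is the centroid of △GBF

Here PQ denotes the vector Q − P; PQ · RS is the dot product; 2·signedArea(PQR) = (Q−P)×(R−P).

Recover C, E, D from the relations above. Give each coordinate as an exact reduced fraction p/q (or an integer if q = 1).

C = (-8, 13)
D = (-59/6, 15/2)
E = (-35/3, 2)

1. E_x = -35/3  [E is the midpoint of AB]
2. E_y = 2  [E is the midpoint of AB]
   → E = (-35/3, 2)
3. D_x = -59/6  [DE · GA = 737/18 ∩ DA · EB = -6]
4. D_y = 15/2  [DE · GA = 737/18 ∩ DA · EB = -6]
   → D = (-59/6, 15/2)
5. C_x = -8  [CB · GE = 200/3 ∩ 2·signedArea(EAC) = 22/3]
6. C_y = 13  [CB · GE = 200/3 ∩ 2·signedArea(EAC) = 22/3]
   → C = (-8, 13)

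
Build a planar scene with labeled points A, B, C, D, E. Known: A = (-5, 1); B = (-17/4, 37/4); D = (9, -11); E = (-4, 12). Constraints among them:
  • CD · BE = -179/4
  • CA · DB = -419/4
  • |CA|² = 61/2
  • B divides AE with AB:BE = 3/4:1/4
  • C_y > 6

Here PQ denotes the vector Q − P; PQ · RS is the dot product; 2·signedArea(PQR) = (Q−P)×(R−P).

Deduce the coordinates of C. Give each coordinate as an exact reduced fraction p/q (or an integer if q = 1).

1. C_x = -9/2  [CA · DB = -419/4 ∩ CD · BE = -179/4]
2. C_y = 13/2  [CA · DB = -419/4 ∩ CD · BE = -179/4]
   → C = (-9/2, 13/2)

C = (-9/2, 13/2)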